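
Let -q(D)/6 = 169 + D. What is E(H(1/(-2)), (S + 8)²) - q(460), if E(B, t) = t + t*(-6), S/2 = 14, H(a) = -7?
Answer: -2706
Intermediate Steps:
S = 28 (S = 2*14 = 28)
E(B, t) = -5*t (E(B, t) = t - 6*t = -5*t)
q(D) = -1014 - 6*D (q(D) = -6*(169 + D) = -1014 - 6*D)
E(H(1/(-2)), (S + 8)²) - q(460) = -5*(28 + 8)² - (-1014 - 6*460) = -5*36² - (-1014 - 2760) = -5*1296 - 1*(-3774) = -6480 + 3774 = -2706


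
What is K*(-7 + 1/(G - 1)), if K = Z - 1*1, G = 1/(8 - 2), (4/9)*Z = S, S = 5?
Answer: -1681/20 ≈ -84.050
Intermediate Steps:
Z = 45/4 (Z = (9/4)*5 = 45/4 ≈ 11.250)
G = ⅙ (G = 1/6 = ⅙ ≈ 0.16667)
K = 41/4 (K = 45/4 - 1*1 = 45/4 - 1 = 41/4 ≈ 10.250)
K*(-7 + 1/(G - 1)) = 41*(-7 + 1/(⅙ - 1))/4 = 41*(-7 + 1/(-⅚))/4 = 41*(-7 - 6/5)/4 = (41/4)*(-41/5) = -1681/20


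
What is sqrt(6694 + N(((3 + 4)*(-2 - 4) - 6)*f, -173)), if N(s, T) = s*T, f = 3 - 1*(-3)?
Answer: sqrt(56518) ≈ 237.74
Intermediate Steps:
f = 6 (f = 3 + 3 = 6)
N(s, T) = T*s
sqrt(6694 + N(((3 + 4)*(-2 - 4) - 6)*f, -173)) = sqrt(6694 - 173*((3 + 4)*(-2 - 4) - 6)*6) = sqrt(6694 - 173*(7*(-6) - 6)*6) = sqrt(6694 - 173*(-42 - 6)*6) = sqrt(6694 - (-8304)*6) = sqrt(6694 - 173*(-288)) = sqrt(6694 + 49824) = sqrt(56518)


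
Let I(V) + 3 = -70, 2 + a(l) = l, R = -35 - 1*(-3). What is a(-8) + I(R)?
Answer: -83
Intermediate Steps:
R = -32 (R = -35 + 3 = -32)
a(l) = -2 + l
I(V) = -73 (I(V) = -3 - 70 = -73)
a(-8) + I(R) = (-2 - 8) - 73 = -10 - 73 = -83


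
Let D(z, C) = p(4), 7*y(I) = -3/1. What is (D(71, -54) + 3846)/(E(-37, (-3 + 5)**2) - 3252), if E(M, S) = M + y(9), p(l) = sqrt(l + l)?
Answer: -13461/11513 - 7*sqrt(2)/11513 ≈ -1.1701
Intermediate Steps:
p(l) = sqrt(2)*sqrt(l) (p(l) = sqrt(2*l) = sqrt(2)*sqrt(l))
y(I) = -3/7 (y(I) = (-3/1)/7 = (-3*1)/7 = (1/7)*(-3) = -3/7)
D(z, C) = 2*sqrt(2) (D(z, C) = sqrt(2)*sqrt(4) = sqrt(2)*2 = 2*sqrt(2))
E(M, S) = -3/7 + M (E(M, S) = M - 3/7 = -3/7 + M)
(D(71, -54) + 3846)/(E(-37, (-3 + 5)**2) - 3252) = (2*sqrt(2) + 3846)/((-3/7 - 37) - 3252) = (3846 + 2*sqrt(2))/(-262/7 - 3252) = (3846 + 2*sqrt(2))/(-23026/7) = (3846 + 2*sqrt(2))*(-7/23026) = -13461/11513 - 7*sqrt(2)/11513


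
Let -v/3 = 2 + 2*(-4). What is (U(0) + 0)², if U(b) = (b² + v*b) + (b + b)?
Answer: 0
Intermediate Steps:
v = 18 (v = -3*(2 + 2*(-4)) = -3*(2 - 8) = -3*(-6) = 18)
U(b) = b² + 20*b (U(b) = (b² + 18*b) + (b + b) = (b² + 18*b) + 2*b = b² + 20*b)
(U(0) + 0)² = (0*(20 + 0) + 0)² = (0*20 + 0)² = (0 + 0)² = 0² = 0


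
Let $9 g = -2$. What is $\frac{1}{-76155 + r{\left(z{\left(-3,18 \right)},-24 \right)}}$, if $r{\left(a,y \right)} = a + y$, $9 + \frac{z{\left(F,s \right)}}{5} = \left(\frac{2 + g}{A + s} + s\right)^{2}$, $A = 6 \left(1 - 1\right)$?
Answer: $- \frac{6561}{489359884} \approx -1.3407 \cdot 10^{-5}$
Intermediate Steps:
$g = - \frac{2}{9}$ ($g = \frac{1}{9} \left(-2\right) = - \frac{2}{9} \approx -0.22222$)
$A = 0$ ($A = 6 \cdot 0 = 0$)
$z{\left(F,s \right)} = -45 + 5 \left(s + \frac{16}{9 s}\right)^{2}$ ($z{\left(F,s \right)} = -45 + 5 \left(\frac{2 - \frac{2}{9}}{0 + s} + s\right)^{2} = -45 + 5 \left(\frac{16}{9 s} + s\right)^{2} = -45 + 5 \left(s + \frac{16}{9 s}\right)^{2}$)
$\frac{1}{-76155 + r{\left(z{\left(-3,18 \right)},-24 \right)}} = \frac{1}{-76155 + \left(\left(- \frac{245}{9} + 5 \cdot 18^{2} + \frac{1280}{81 \cdot 324}\right) - 24\right)} = \frac{1}{-76155 + \left(\left(- \frac{245}{9} + 5 \cdot 324 + \frac{1280}{81} \cdot \frac{1}{324}\right) - 24\right)} = \frac{1}{-76155 + \left(\left(- \frac{245}{9} + 1620 + \frac{320}{6561}\right) - 24\right)} = \frac{1}{-76155 + \left(\frac{10450535}{6561} - 24\right)} = \frac{1}{-76155 + \frac{10293071}{6561}} = \frac{1}{- \frac{489359884}{6561}} = - \frac{6561}{489359884}$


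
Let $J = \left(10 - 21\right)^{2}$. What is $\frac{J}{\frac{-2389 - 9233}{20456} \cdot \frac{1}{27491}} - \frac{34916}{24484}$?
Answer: $- \frac{208251967308887}{35569131} \approx -5.8548 \cdot 10^{6}$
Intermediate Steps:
$J = 121$ ($J = \left(-11\right)^{2} = 121$)
$\frac{J}{\frac{-2389 - 9233}{20456} \cdot \frac{1}{27491}} - \frac{34916}{24484} = \frac{121}{\frac{-2389 - 9233}{20456} \cdot \frac{1}{27491}} - \frac{34916}{24484} = \frac{121}{\left(-2389 - 9233\right) \frac{1}{20456} \cdot \frac{1}{27491}} - \frac{8729}{6121} = \frac{121}{\left(-11622\right) \frac{1}{20456} \cdot \frac{1}{27491}} - \frac{8729}{6121} = \frac{121}{\left(- \frac{5811}{10228}\right) \frac{1}{27491}} - \frac{8729}{6121} = \frac{121}{- \frac{5811}{281177948}} - \frac{8729}{6121} = 121 \left(- \frac{281177948}{5811}\right) - \frac{8729}{6121} = - \frac{34022531708}{5811} - \frac{8729}{6121} = - \frac{208251967308887}{35569131}$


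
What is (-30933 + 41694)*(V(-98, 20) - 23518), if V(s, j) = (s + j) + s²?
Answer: -150567912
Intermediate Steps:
V(s, j) = j + s + s² (V(s, j) = (j + s) + s² = j + s + s²)
(-30933 + 41694)*(V(-98, 20) - 23518) = (-30933 + 41694)*((20 - 98 + (-98)²) - 23518) = 10761*((20 - 98 + 9604) - 23518) = 10761*(9526 - 23518) = 10761*(-13992) = -150567912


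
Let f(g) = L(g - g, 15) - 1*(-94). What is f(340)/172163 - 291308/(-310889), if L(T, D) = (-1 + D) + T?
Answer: 50186035216/53523582907 ≈ 0.93764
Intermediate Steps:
L(T, D) = -1 + D + T
f(g) = 108 (f(g) = (-1 + 15 + (g - g)) - 1*(-94) = (-1 + 15 + 0) + 94 = 14 + 94 = 108)
f(340)/172163 - 291308/(-310889) = 108/172163 - 291308/(-310889) = 108*(1/172163) - 291308*(-1/310889) = 108/172163 + 291308/310889 = 50186035216/53523582907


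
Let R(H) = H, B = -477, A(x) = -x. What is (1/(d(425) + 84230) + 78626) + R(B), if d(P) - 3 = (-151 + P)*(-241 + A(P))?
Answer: 7678217398/98251 ≈ 78149.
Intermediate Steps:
d(P) = 3 + (-241 - P)*(-151 + P) (d(P) = 3 + (-151 + P)*(-241 - P) = 3 + (-241 - P)*(-151 + P))
(1/(d(425) + 84230) + 78626) + R(B) = (1/((36394 - 1*425² - 90*425) + 84230) + 78626) - 477 = (1/((36394 - 1*180625 - 38250) + 84230) + 78626) - 477 = (1/((36394 - 180625 - 38250) + 84230) + 78626) - 477 = (1/(-182481 + 84230) + 78626) - 477 = (1/(-98251) + 78626) - 477 = (-1/98251 + 78626) - 477 = 7725083125/98251 - 477 = 7678217398/98251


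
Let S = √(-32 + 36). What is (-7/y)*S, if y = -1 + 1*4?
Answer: -14/3 ≈ -4.6667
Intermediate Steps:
y = 3 (y = -1 + 4 = 3)
S = 2 (S = √4 = 2)
(-7/y)*S = -7/3*2 = -14/3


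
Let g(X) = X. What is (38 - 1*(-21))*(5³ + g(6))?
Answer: 7729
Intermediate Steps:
(38 - 1*(-21))*(5³ + g(6)) = (38 - 1*(-21))*(5³ + 6) = (38 + 21)*(125 + 6) = 59*131 = 7729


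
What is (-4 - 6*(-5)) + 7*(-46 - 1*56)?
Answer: -688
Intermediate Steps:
(-4 - 6*(-5)) + 7*(-46 - 1*56) = (-4 + 30) + 7*(-46 - 56) = 26 + 7*(-102) = 26 - 714 = -688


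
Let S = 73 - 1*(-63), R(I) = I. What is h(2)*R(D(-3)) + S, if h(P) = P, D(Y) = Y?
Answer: 130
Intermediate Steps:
S = 136 (S = 73 + 63 = 136)
h(2)*R(D(-3)) + S = 2*(-3) + 136 = -6 + 136 = 130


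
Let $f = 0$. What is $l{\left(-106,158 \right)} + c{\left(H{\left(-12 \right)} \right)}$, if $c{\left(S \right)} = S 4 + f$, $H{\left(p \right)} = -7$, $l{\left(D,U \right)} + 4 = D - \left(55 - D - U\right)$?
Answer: $-141$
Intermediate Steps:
$l{\left(D,U \right)} = -59 + U + 2 D$ ($l{\left(D,U \right)} = -4 - \left(55 - U - 2 D\right) = -4 + \left(D + \left(-55 + D + U\right)\right) = -4 + \left(-55 + U + 2 D\right) = -59 + U + 2 D$)
$c{\left(S \right)} = 4 S$ ($c{\left(S \right)} = S 4 + 0 = 4 S + 0 = 4 S$)
$l{\left(-106,158 \right)} + c{\left(H{\left(-12 \right)} \right)} = \left(-59 + 158 + 2 \left(-106\right)\right) + 4 \left(-7\right) = \left(-59 + 158 - 212\right) - 28 = -113 - 28 = -141$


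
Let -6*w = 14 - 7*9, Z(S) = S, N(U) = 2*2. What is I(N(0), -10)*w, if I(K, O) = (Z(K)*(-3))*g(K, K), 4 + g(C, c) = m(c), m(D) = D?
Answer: 0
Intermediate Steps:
g(C, c) = -4 + c
N(U) = 4
I(K, O) = -3*K*(-4 + K) (I(K, O) = (K*(-3))*(-4 + K) = (-3*K)*(-4 + K) = -3*K*(-4 + K))
w = 49/6 (w = -(14 - 7*9)/6 = -(14 - 63)/6 = -⅙*(-49) = 49/6 ≈ 8.1667)
I(N(0), -10)*w = (3*4*(4 - 1*4))*(49/6) = (3*4*(4 - 4))*(49/6) = (3*4*0)*(49/6) = 0*(49/6) = 0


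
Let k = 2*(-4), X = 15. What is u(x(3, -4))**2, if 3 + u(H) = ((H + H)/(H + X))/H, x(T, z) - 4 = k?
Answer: 961/121 ≈ 7.9421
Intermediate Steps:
k = -8
x(T, z) = -4 (x(T, z) = 4 - 8 = -4)
u(H) = -3 + 2/(15 + H) (u(H) = -3 + ((H + H)/(H + 15))/H = -3 + ((2*H)/(15 + H))/H = -3 + (2*H/(15 + H))/H = -3 + 2/(15 + H))
u(x(3, -4))**2 = ((-43 - 3*(-4))/(15 - 4))**2 = ((-43 + 12)/11)**2 = ((1/11)*(-31))**2 = (-31/11)**2 = 961/121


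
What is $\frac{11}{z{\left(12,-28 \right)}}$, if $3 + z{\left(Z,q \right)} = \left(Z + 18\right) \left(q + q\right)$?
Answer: $- \frac{1}{153} \approx -0.0065359$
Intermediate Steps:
$z{\left(Z,q \right)} = -3 + 2 q \left(18 + Z\right)$ ($z{\left(Z,q \right)} = -3 + \left(Z + 18\right) \left(q + q\right) = -3 + \left(18 + Z\right) 2 q = -3 + 2 q \left(18 + Z\right)$)
$\frac{11}{z{\left(12,-28 \right)}} = \frac{11}{-3 + 36 \left(-28\right) + 2 \cdot 12 \left(-28\right)} = \frac{11}{-3 - 1008 - 672} = \frac{11}{-1683} = 11 \left(- \frac{1}{1683}\right) = - \frac{1}{153}$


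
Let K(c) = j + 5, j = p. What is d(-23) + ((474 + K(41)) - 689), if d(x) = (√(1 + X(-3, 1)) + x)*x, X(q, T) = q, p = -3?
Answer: 316 - 23*I*√2 ≈ 316.0 - 32.527*I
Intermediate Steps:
j = -3
d(x) = x*(x + I*√2) (d(x) = (√(1 - 3) + x)*x = (√(-2) + x)*x = (I*√2 + x)*x = (x + I*√2)*x = x*(x + I*√2))
K(c) = 2 (K(c) = -3 + 5 = 2)
d(-23) + ((474 + K(41)) - 689) = -23*(-23 + I*√2) + ((474 + 2) - 689) = (529 - 23*I*√2) + (476 - 689) = (529 - 23*I*√2) - 213 = 316 - 23*I*√2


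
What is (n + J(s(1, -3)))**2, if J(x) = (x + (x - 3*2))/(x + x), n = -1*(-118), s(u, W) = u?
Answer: 13456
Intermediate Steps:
n = 118
J(x) = (-6 + 2*x)/(2*x) (J(x) = (x + (x - 6))/((2*x)) = (x + (-6 + x))*(1/(2*x)) = (-6 + 2*x)*(1/(2*x)) = (-6 + 2*x)/(2*x))
(n + J(s(1, -3)))**2 = (118 + (-3 + 1)/1)**2 = (118 + 1*(-2))**2 = (118 - 2)**2 = 116**2 = 13456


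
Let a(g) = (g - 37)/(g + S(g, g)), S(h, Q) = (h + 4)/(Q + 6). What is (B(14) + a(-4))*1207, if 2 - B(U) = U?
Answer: -8449/4 ≈ -2112.3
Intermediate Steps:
S(h, Q) = (4 + h)/(6 + Q)
B(U) = 2 - U
a(g) = (-37 + g)/(g + (4 + g)/(6 + g)) (a(g) = (g - 37)/(g + (4 + g)/(6 + g)) = (-37 + g)/(g + (4 + g)/(6 + g)))
(B(14) + a(-4))*1207 = ((2 - 1*14) + (-37 - 4)*(6 - 4)/(4 - 4 - 4*(6 - 4)))*1207 = ((2 - 14) - 41*2/(4 - 4 - 4*2))*1207 = (-12 - 41*2/(4 - 4 - 8))*1207 = (-12 - 41*2/(-8))*1207 = (-12 - ⅛*(-41)*2)*1207 = (-12 + 41/4)*1207 = -7/4*1207 = -8449/4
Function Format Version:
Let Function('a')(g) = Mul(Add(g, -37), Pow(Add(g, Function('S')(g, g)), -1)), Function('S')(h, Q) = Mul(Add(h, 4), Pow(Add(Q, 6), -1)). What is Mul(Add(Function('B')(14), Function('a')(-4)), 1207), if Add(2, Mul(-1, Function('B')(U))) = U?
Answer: Rational(-8449, 4) ≈ -2112.3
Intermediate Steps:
Function('S')(h, Q) = Mul(Pow(Add(6, Q), -1), Add(4, h)) (Function('S')(h, Q) = Mul(Add(4, h), Pow(Add(6, Q), -1)) = Mul(Pow(Add(6, Q), -1), Add(4, h)))
Function('B')(U) = Add(2, Mul(-1, U))
Function('a')(g) = Mul(Pow(Add(g, Mul(Pow(Add(6, g), -1), Add(4, g))), -1), Add(-37, g)) (Function('a')(g) = Mul(Add(g, -37), Pow(Add(g, Mul(Pow(Add(6, g), -1), Add(4, g))), -1)) = Mul(Add(-37, g), Pow(Add(g, Mul(Pow(Add(6, g), -1), Add(4, g))), -1)) = Mul(Pow(Add(g, Mul(Pow(Add(6, g), -1), Add(4, g))), -1), Add(-37, g)))
Mul(Add(Function('B')(14), Function('a')(-4)), 1207) = Mul(Add(Add(2, Mul(-1, 14)), Mul(Pow(Add(4, -4, Mul(-4, Add(6, -4))), -1), Add(-37, -4), Add(6, -4))), 1207) = Mul(Add(Add(2, -14), Mul(Pow(Add(4, -4, Mul(-4, 2)), -1), -41, 2)), 1207) = Mul(Add(-12, Mul(Pow(Add(4, -4, -8), -1), -41, 2)), 1207) = Mul(Add(-12, Mul(Pow(-8, -1), -41, 2)), 1207) = Mul(Add(-12, Mul(Rational(-1, 8), -41, 2)), 1207) = Mul(Add(-12, Rational(41, 4)), 1207) = Mul(Rational(-7, 4), 1207) = Rational(-8449, 4)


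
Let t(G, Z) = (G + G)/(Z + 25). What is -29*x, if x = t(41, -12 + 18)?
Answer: -2378/31 ≈ -76.710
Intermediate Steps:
t(G, Z) = 2*G/(25 + Z) (t(G, Z) = (2*G)/(25 + Z) = 2*G/(25 + Z))
x = 82/31 (x = 2*41/(25 + (-12 + 18)) = 2*41/(25 + 6) = 2*41/31 = 2*41*(1/31) = 82/31 ≈ 2.6452)
-29*x = -29*82/31 = -2378/31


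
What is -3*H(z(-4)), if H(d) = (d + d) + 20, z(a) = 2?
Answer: -72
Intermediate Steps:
H(d) = 20 + 2*d (H(d) = 2*d + 20 = 20 + 2*d)
-3*H(z(-4)) = -3*(20 + 2*2) = -3*(20 + 4) = -3*24 = -72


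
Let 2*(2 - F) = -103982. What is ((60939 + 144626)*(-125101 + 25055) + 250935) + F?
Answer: -20565653062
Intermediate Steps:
F = 51993 (F = 2 - ½*(-103982) = 2 + 51991 = 51993)
((60939 + 144626)*(-125101 + 25055) + 250935) + F = ((60939 + 144626)*(-125101 + 25055) + 250935) + 51993 = (205565*(-100046) + 250935) + 51993 = (-20565955990 + 250935) + 51993 = -20565705055 + 51993 = -20565653062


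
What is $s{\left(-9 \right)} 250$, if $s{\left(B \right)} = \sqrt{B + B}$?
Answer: $750 i \sqrt{2} \approx 1060.7 i$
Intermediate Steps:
$s{\left(B \right)} = \sqrt{2} \sqrt{B}$ ($s{\left(B \right)} = \sqrt{2 B} = \sqrt{2} \sqrt{B}$)
$s{\left(-9 \right)} 250 = \sqrt{2} \sqrt{-9} \cdot 250 = \sqrt{2} \cdot 3 i 250 = 3 i \sqrt{2} \cdot 250 = 750 i \sqrt{2}$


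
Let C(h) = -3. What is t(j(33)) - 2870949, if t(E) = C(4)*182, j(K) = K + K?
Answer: -2871495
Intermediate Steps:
j(K) = 2*K
t(E) = -546 (t(E) = -3*182 = -546)
t(j(33)) - 2870949 = -546 - 2870949 = -2871495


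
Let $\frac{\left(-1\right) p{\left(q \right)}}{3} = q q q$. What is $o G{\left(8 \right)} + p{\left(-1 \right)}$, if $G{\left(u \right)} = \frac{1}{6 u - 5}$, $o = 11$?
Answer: $\frac{140}{43} \approx 3.2558$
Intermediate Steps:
$G{\left(u \right)} = \frac{1}{-5 + 6 u}$
$p{\left(q \right)} = - 3 q^{3}$ ($p{\left(q \right)} = - 3 q q q = - 3 q^{2} q = - 3 q^{3}$)
$o G{\left(8 \right)} + p{\left(-1 \right)} = \frac{11}{-5 + 6 \cdot 8} - 3 \left(-1\right)^{3} = \frac{11}{-5 + 48} - -3 = \frac{11}{43} + 3 = \frac{140}{43}$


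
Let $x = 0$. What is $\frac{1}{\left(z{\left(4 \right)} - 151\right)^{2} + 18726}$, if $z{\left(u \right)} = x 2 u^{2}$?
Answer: $\frac{1}{41527} \approx 2.4081 \cdot 10^{-5}$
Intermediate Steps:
$z{\left(u \right)} = 0$ ($z{\left(u \right)} = 0 \cdot 2 u^{2} = 0 u^{2} = 0$)
$\frac{1}{\left(z{\left(4 \right)} - 151\right)^{2} + 18726} = \frac{1}{\left(0 - 151\right)^{2} + 18726} = \frac{1}{\left(-151\right)^{2} + 18726} = \frac{1}{22801 + 18726} = \frac{1}{41527}$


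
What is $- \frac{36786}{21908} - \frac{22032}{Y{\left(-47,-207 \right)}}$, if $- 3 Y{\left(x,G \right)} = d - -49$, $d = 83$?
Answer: $\frac{60132309}{120494} \approx 499.05$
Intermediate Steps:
$Y{\left(x,G \right)} = -44$ ($Y{\left(x,G \right)} = - \frac{83 - -49}{3} = - \frac{83 + 49}{3} = \left(- \frac{1}{3}\right) 132 = -44$)
$- \frac{36786}{21908} - \frac{22032}{Y{\left(-47,-207 \right)}} = - \frac{36786}{21908} - \frac{22032}{-44} = \left(-36786\right) \frac{1}{21908} - - \frac{5508}{11} = - \frac{18393}{10954} + \frac{5508}{11} = \frac{60132309}{120494}$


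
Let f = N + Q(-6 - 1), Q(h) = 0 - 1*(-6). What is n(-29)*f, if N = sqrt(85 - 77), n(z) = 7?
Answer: 42 + 14*sqrt(2) ≈ 61.799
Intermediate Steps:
Q(h) = 6 (Q(h) = 0 + 6 = 6)
N = 2*sqrt(2) (N = sqrt(8) = 2*sqrt(2) ≈ 2.8284)
f = 6 + 2*sqrt(2) (f = 2*sqrt(2) + 6 = 6 + 2*sqrt(2) ≈ 8.8284)
n(-29)*f = 7*(6 + 2*sqrt(2)) = 42 + 14*sqrt(2)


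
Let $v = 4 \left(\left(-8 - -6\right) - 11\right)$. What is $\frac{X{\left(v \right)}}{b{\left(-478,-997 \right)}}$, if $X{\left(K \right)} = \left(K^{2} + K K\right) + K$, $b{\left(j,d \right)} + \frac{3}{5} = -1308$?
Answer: $- \frac{26780}{6543} \approx -4.0929$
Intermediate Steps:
$b{\left(j,d \right)} = - \frac{6543}{5}$ ($b{\left(j,d \right)} = - \frac{3}{5} - 1308 = - \frac{6543}{5}$)
$v = -52$ ($v = 4 \left(\left(-8 + 6\right) - 11\right) = 4 \left(-2 - 11\right) = 4 \left(-13\right) = -52$)
$X{\left(K \right)} = K + 2 K^{2}$ ($X{\left(K \right)} = \left(K^{2} + K^{2}\right) + K = 2 K^{2} + K = K + 2 K^{2}$)
$\frac{X{\left(v \right)}}{b{\left(-478,-997 \right)}} = \frac{\left(-52\right) \left(1 + 2 \left(-52\right)\right)}{- \frac{6543}{5}} = - 52 \left(1 - 104\right) \left(- \frac{5}{6543}\right) = \left(-52\right) \left(-103\right) \left(- \frac{5}{6543}\right) = 5356 \left(- \frac{5}{6543}\right) = - \frac{26780}{6543}$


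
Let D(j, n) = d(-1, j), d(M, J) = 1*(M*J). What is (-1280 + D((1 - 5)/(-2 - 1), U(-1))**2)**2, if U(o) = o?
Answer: 132342016/81 ≈ 1.6339e+6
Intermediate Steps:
d(M, J) = J*M (d(M, J) = 1*(J*M) = J*M)
D(j, n) = -j (D(j, n) = j*(-1) = -j)
(-1280 + D((1 - 5)/(-2 - 1), U(-1))**2)**2 = (-1280 + (-(1 - 5)/(-2 - 1))**2)**2 = (-1280 + (-(-4)/(-3))**2)**2 = (-1280 + (-(-4)*(-1)/3)**2)**2 = (-1280 + (-1*4/3)**2)**2 = (-1280 + (-4/3)**2)**2 = (-1280 + 16/9)**2 = (-11504/9)**2 = 132342016/81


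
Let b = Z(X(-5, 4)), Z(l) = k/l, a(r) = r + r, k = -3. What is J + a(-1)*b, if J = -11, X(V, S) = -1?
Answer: -17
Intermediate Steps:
a(r) = 2*r
Z(l) = -3/l
b = 3 (b = -3/(-1) = -3*(-1) = 3)
J + a(-1)*b = -11 + (2*(-1))*3 = -11 - 2*3 = -11 - 6 = -17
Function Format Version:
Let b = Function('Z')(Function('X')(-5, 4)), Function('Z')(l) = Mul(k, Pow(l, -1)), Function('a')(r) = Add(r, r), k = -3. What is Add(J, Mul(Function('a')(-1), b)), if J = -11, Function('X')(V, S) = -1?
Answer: -17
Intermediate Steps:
Function('a')(r) = Mul(2, r)
Function('Z')(l) = Mul(-3, Pow(l, -1))
b = 3 (b = Mul(-3, Pow(-1, -1)) = Mul(-3, -1) = 3)
Add(J, Mul(Function('a')(-1), b)) = Add(-11, Mul(Mul(2, -1), 3)) = Add(-11, Mul(-2, 3)) = Add(-11, -6) = -17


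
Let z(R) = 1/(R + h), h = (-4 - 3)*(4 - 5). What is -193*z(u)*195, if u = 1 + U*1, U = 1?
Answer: -12545/3 ≈ -4181.7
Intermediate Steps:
h = 7 (h = -7*(-1) = 7)
u = 2 (u = 1 + 1*1 = 1 + 1 = 2)
z(R) = 1/(7 + R) (z(R) = 1/(R + 7) = 1/(7 + R))
-193*z(u)*195 = -193/(7 + 2)*195 = -193/9*195 = -12545/3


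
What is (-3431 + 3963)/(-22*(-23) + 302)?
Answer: 133/202 ≈ 0.65842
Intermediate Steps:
(-3431 + 3963)/(-22*(-23) + 302) = 532/(506 + 302) = 532/808 = 532*(1/808) = 133/202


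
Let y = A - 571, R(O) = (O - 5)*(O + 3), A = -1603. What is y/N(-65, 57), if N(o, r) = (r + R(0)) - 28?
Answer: -1087/7 ≈ -155.29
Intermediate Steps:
R(O) = (-5 + O)*(3 + O)
y = -2174 (y = -1603 - 571 = -2174)
N(o, r) = -43 + r (N(o, r) = (r + (-15 + 0**2 - 2*0)) - 28 = (r + (-15 + 0 + 0)) - 28 = (r - 15) - 28 = (-15 + r) - 28 = -43 + r)
y/N(-65, 57) = -2174/(-43 + 57) = -2174/14 = -2174*1/14 = -1087/7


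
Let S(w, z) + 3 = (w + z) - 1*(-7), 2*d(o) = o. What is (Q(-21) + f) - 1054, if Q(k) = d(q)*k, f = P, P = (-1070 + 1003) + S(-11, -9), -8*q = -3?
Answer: -18255/16 ≈ -1140.9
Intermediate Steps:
q = 3/8 (q = -1/8*(-3) = 3/8 ≈ 0.37500)
d(o) = o/2
S(w, z) = 4 + w + z (S(w, z) = -3 + ((w + z) - 1*(-7)) = -3 + ((w + z) + 7) = -3 + (7 + w + z) = 4 + w + z)
P = -83 (P = (-1070 + 1003) + (4 - 11 - 9) = -67 - 16 = -83)
f = -83
Q(k) = 3*k/16 (Q(k) = ((1/2)*(3/8))*k = 3*k/16)
(Q(-21) + f) - 1054 = ((3/16)*(-21) - 83) - 1054 = (-63/16 - 83) - 1054 = -1391/16 - 1054 = -18255/16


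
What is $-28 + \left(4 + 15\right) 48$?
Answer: $884$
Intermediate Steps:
$-28 + \left(4 + 15\right) 48 = -28 + 19 \cdot 48 = -28 + 912 = 884$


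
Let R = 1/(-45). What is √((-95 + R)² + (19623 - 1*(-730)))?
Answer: √59499001/45 ≈ 171.41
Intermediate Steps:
R = -1/45 ≈ -0.022222
√((-95 + R)² + (19623 - 1*(-730))) = √((-95 - 1/45)² + (19623 - 1*(-730))) = √((-4276/45)² + (19623 + 730)) = √(18284176/2025 + 20353) = √(59499001/2025) = √59499001/45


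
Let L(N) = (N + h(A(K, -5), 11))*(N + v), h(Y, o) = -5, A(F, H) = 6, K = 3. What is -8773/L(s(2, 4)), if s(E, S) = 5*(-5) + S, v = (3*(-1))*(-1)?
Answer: -8773/468 ≈ -18.746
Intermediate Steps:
v = 3 (v = -3*(-1) = 3)
s(E, S) = -25 + S
L(N) = (-5 + N)*(3 + N) (L(N) = (N - 5)*(N + 3) = (-5 + N)*(3 + N))
-8773/L(s(2, 4)) = -8773/(-15 + (-25 + 4)² - 2*(-25 + 4)) = -8773/(-15 + (-21)² - 2*(-21)) = -8773/(-15 + 441 + 42) = -8773/468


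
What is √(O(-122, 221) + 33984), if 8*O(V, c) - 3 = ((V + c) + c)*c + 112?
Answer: √685414/4 ≈ 206.97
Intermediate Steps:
O(V, c) = 115/8 + c*(V + 2*c)/8 (O(V, c) = 3/8 + (((V + c) + c)*c + 112)/8 = 3/8 + ((V + 2*c)*c + 112)/8 = 3/8 + (c*(V + 2*c) + 112)/8 = 3/8 + (112 + c*(V + 2*c))/8 = 3/8 + (14 + c*(V + 2*c)/8) = 115/8 + c*(V + 2*c)/8)
√(O(-122, 221) + 33984) = √((115/8 + (¼)*221² + (⅛)*(-122)*221) + 33984) = √((115/8 + (¼)*48841 - 13481/4) + 33984) = √((115/8 + 48841/4 - 13481/4) + 33984) = √(70835/8 + 33984) = √(342707/8) = √685414/4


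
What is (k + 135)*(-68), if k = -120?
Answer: -1020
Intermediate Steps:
(k + 135)*(-68) = (-120 + 135)*(-68) = 15*(-68) = -1020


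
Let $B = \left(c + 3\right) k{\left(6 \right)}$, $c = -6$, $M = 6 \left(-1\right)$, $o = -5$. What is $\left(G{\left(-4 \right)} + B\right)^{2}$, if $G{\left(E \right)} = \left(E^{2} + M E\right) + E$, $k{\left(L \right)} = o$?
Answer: $2601$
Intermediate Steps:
$M = -6$
$k{\left(L \right)} = -5$
$G{\left(E \right)} = E^{2} - 5 E$ ($G{\left(E \right)} = \left(E^{2} - 6 E\right) + E = E^{2} - 5 E$)
$B = 15$ ($B = \left(-6 + 3\right) \left(-5\right) = \left(-3\right) \left(-5\right) = 15$)
$\left(G{\left(-4 \right)} + B\right)^{2} = \left(- 4 \left(-5 - 4\right) + 15\right)^{2} = \left(\left(-4\right) \left(-9\right) + 15\right)^{2} = \left(36 + 15\right)^{2} = 51^{2} = 2601$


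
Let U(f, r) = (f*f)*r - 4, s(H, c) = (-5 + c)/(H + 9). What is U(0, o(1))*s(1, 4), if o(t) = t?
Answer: ⅖ ≈ 0.40000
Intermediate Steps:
s(H, c) = (-5 + c)/(9 + H)
U(f, r) = -4 + r*f² (U(f, r) = f²*r - 4 = r*f² - 4 = -4 + r*f²)
U(0, o(1))*s(1, 4) = (-4 + 1*0²)*((-5 + 4)/(9 + 1)) = (-4 + 1*0)*(-1/10) = (-4 + 0)*((⅒)*(-1)) = -4*(-⅒) = ⅖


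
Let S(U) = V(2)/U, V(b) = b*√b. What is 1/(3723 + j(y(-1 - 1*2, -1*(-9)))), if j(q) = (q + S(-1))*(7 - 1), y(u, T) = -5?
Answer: 1231/4545987 + 4*√2/4545987 ≈ 0.00027203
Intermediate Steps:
V(b) = b^(3/2)
S(U) = 2*√2/U (S(U) = 2^(3/2)/U = (2*√2)/U = 2*√2/U)
j(q) = -12*√2 + 6*q (j(q) = (q + 2*√2/(-1))*(7 - 1) = (q + 2*√2*(-1))*6 = (q - 2*√2)*6 = -12*√2 + 6*q)
1/(3723 + j(y(-1 - 1*2, -1*(-9)))) = 1/(3723 + (-12*√2 + 6*(-5))) = 1/(3723 + (-12*√2 - 30)) = 1/(3723 + (-30 - 12*√2)) = 1/(3693 - 12*√2)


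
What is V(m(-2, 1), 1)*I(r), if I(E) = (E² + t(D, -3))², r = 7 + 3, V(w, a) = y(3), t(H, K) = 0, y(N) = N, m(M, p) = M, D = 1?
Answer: 30000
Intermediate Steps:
V(w, a) = 3
r = 10
I(E) = E⁴ (I(E) = (E² + 0)² = (E²)² = E⁴)
V(m(-2, 1), 1)*I(r) = 3*10⁴ = 3*10000 = 30000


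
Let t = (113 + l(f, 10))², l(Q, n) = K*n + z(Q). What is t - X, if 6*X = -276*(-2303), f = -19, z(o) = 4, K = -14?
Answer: -105409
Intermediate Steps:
l(Q, n) = 4 - 14*n (l(Q, n) = -14*n + 4 = 4 - 14*n)
X = 105938 (X = (-276*(-2303))/6 = (⅙)*635628 = 105938)
t = 529 (t = (113 + (4 - 14*10))² = (113 + (4 - 140))² = (113 - 136)² = (-23)² = 529)
t - X = 529 - 1*105938 = 529 - 105938 = -105409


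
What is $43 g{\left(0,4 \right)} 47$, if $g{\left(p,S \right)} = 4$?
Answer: $8084$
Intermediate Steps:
$43 g{\left(0,4 \right)} 47 = 43 \cdot 4 \cdot 47 = 172 \cdot 47 = 8084$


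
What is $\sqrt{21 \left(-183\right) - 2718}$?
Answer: $81 i \approx 81.0 i$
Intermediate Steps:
$\sqrt{21 \left(-183\right) - 2718} = \sqrt{-3843 - 2718} = \sqrt{-6561} = 81 i$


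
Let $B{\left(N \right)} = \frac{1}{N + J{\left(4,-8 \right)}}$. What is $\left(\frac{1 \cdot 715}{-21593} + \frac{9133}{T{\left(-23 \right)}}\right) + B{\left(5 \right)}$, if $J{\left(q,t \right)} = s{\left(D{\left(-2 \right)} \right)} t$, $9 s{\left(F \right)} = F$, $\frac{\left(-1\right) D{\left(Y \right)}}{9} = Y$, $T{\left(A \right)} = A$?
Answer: $- \frac{15174651}{38203} \approx -397.21$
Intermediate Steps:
$D{\left(Y \right)} = - 9 Y$
$s{\left(F \right)} = \frac{F}{9}$
$J{\left(q,t \right)} = 2 t$ ($J{\left(q,t \right)} = \frac{\left(-9\right) \left(-2\right)}{9} t = \frac{1}{9} \cdot 18 t = 2 t$)
$B{\left(N \right)} = \frac{1}{-16 + N}$ ($B{\left(N \right)} = \frac{1}{N + 2 \left(-8\right)} = \frac{1}{N - 16} = \frac{1}{-16 + N}$)
$\left(\frac{1 \cdot 715}{-21593} + \frac{9133}{T{\left(-23 \right)}}\right) + B{\left(5 \right)} = \left(\frac{1 \cdot 715}{-21593} + \frac{9133}{-23}\right) + \frac{1}{-16 + 5} = \left(715 \left(- \frac{1}{21593}\right) + 9133 \left(- \frac{1}{23}\right)\right) + \frac{1}{-11} = \left(- \frac{5}{151} - \frac{9133}{23}\right) - \frac{1}{11} = - \frac{1379198}{3473} - \frac{1}{11} = - \frac{15174651}{38203}$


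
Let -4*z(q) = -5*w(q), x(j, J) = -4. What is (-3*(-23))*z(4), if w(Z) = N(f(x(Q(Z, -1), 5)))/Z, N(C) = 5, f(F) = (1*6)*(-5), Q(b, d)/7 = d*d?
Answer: 1725/16 ≈ 107.81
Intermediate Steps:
Q(b, d) = 7*d**2 (Q(b, d) = 7*(d*d) = 7*d**2)
f(F) = -30 (f(F) = 6*(-5) = -30)
w(Z) = 5/Z
z(q) = 25/(4*q) (z(q) = -(-5)*5/q/4 = -(-25)/(4*q) = 25/(4*q))
(-3*(-23))*z(4) = (-3*(-23))*((25/4)/4) = 69*((25/4)*(1/4)) = 69*(25/16) = 1725/16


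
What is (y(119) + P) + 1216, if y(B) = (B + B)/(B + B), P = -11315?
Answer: -10098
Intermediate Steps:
y(B) = 1 (y(B) = (2*B)/((2*B)) = (2*B)*(1/(2*B)) = 1)
(y(119) + P) + 1216 = (1 - 11315) + 1216 = -11314 + 1216 = -10098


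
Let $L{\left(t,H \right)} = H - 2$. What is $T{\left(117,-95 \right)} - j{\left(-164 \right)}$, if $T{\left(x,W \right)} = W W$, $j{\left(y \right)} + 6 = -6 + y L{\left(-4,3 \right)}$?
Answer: $9201$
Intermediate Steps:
$L{\left(t,H \right)} = -2 + H$ ($L{\left(t,H \right)} = H - 2 = -2 + H$)
$j{\left(y \right)} = -12 + y$ ($j{\left(y \right)} = -6 + \left(-6 + y \left(-2 + 3\right)\right) = -6 + \left(-6 + y 1\right) = -6 + \left(-6 + y\right) = -12 + y$)
$T{\left(x,W \right)} = W^{2}$
$T{\left(117,-95 \right)} - j{\left(-164 \right)} = \left(-95\right)^{2} - \left(-12 - 164\right) = 9025 - -176 = 9025 + 176 = 9201$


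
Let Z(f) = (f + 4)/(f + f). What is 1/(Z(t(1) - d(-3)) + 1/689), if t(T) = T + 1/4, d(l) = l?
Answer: 23426/22771 ≈ 1.0288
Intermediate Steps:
t(T) = ¼ + T (t(T) = T + ¼ = ¼ + T)
Z(f) = (4 + f)/(2*f) (Z(f) = (4 + f)/((2*f)) = (4 + f)*(1/(2*f)) = (4 + f)/(2*f))
1/(Z(t(1) - d(-3)) + 1/689) = 1/((4 + ((¼ + 1) - 1*(-3)))/(2*((¼ + 1) - 1*(-3))) + 1/689) = 1/((4 + (5/4 + 3))/(2*(5/4 + 3)) + 1/689) = 1/((4 + 17/4)/(2*(17/4)) + 1/689) = 1/((½)*(4/17)*(33/4) + 1/689) = 1/(33/34 + 1/689) = 1/(22771/23426) = 23426/22771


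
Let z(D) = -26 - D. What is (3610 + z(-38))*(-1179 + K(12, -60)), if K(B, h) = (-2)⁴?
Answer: -4212386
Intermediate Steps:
K(B, h) = 16
(3610 + z(-38))*(-1179 + K(12, -60)) = (3610 + (-26 - 1*(-38)))*(-1179 + 16) = (3610 + (-26 + 38))*(-1163) = (3610 + 12)*(-1163) = 3622*(-1163) = -4212386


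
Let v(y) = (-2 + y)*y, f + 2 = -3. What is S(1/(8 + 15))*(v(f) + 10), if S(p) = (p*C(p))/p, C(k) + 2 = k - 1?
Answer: -3060/23 ≈ -133.04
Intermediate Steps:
f = -5 (f = -2 - 3 = -5)
C(k) = -3 + k (C(k) = -2 + (k - 1) = -2 + (-1 + k) = -3 + k)
v(y) = y*(-2 + y)
S(p) = -3 + p (S(p) = (p*(-3 + p))/p = -3 + p)
S(1/(8 + 15))*(v(f) + 10) = (-3 + 1/(8 + 15))*(-5*(-2 - 5) + 10) = (-3 + 1/23)*(-5*(-7) + 10) = (-3 + 1/23)*(35 + 10) = -68/23*45 = -3060/23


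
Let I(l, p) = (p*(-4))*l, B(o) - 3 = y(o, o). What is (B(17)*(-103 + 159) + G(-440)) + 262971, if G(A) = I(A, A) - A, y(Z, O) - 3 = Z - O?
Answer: -510653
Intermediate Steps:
y(Z, O) = 3 + Z - O (y(Z, O) = 3 + (Z - O) = 3 + Z - O)
B(o) = 6 (B(o) = 3 + (3 + o - o) = 3 + 3 = 6)
I(l, p) = -4*l*p (I(l, p) = (-4*p)*l = -4*l*p)
G(A) = -A - 4*A² (G(A) = -4*A*A - A = -4*A² - A = -A - 4*A²)
(B(17)*(-103 + 159) + G(-440)) + 262971 = (6*(-103 + 159) - 440*(-1 - 4*(-440))) + 262971 = (6*56 - 440*(-1 + 1760)) + 262971 = (336 - 440*1759) + 262971 = (336 - 773960) + 262971 = -773624 + 262971 = -510653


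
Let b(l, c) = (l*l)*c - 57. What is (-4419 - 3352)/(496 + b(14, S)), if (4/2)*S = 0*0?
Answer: -7771/439 ≈ -17.702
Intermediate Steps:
S = 0 (S = (0*0)/2 = (½)*0 = 0)
b(l, c) = -57 + c*l² (b(l, c) = l²*c - 57 = c*l² - 57 = -57 + c*l²)
(-4419 - 3352)/(496 + b(14, S)) = (-4419 - 3352)/(496 + (-57 + 0*14²)) = -7771/(496 + (-57 + 0*196)) = -7771/(496 + (-57 + 0)) = -7771/(496 - 57) = -7771/439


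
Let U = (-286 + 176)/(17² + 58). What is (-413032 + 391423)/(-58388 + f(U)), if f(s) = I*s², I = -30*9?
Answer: 2601918081/7033707692 ≈ 0.36992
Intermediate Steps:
U = -110/347 (U = -110/(289 + 58) = -110/347 ≈ -0.31700)
I = -270
f(s) = -270*s²
(-413032 + 391423)/(-58388 + f(U)) = (-413032 + 391423)/(-58388 - 270*(-110/347)²) = -21609/(-58388 - 270*12100/120409) = -21609/(-58388 - 3267000/120409) = -21609/(-7033707692/120409) = -21609*(-120409/7033707692) = 2601918081/7033707692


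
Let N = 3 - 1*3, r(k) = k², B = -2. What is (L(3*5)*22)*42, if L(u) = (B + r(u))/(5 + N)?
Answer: 206052/5 ≈ 41210.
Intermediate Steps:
N = 0 (N = 3 - 3 = 0)
L(u) = -⅖ + u²/5 (L(u) = (-2 + u²)/(5 + 0) = (-2 + u²)/5 = (-2 + u²)*(⅕) = -⅖ + u²/5)
(L(3*5)*22)*42 = ((-⅖ + (3*5)²/5)*22)*42 = ((-⅖ + (⅕)*15²)*22)*42 = ((-⅖ + (⅕)*225)*22)*42 = ((-⅖ + 45)*22)*42 = ((223/5)*22)*42 = (4906/5)*42 = 206052/5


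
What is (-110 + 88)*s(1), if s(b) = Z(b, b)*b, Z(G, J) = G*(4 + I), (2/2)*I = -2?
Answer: -44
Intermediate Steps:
I = -2
Z(G, J) = 2*G (Z(G, J) = G*(4 - 2) = G*2 = 2*G)
s(b) = 2*b² (s(b) = (2*b)*b = 2*b²)
(-110 + 88)*s(1) = (-110 + 88)*(2*1²) = -44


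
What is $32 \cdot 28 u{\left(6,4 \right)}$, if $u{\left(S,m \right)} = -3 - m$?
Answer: $-6272$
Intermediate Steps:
$32 \cdot 28 u{\left(6,4 \right)} = 32 \cdot 28 \left(-3 - 4\right) = 896 \left(-3 - 4\right) = 896 \left(-7\right) = -6272$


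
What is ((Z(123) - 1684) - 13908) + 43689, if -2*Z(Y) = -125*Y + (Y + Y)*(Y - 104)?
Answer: 66895/2 ≈ 33448.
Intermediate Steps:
Z(Y) = 125*Y/2 - Y*(-104 + Y) (Z(Y) = -(-125*Y + (Y + Y)*(Y - 104))/2 = -(-125*Y + (2*Y)*(-104 + Y))/2 = -(-125*Y + 2*Y*(-104 + Y))/2 = 125*Y/2 - Y*(-104 + Y))
((Z(123) - 1684) - 13908) + 43689 = (((1/2)*123*(333 - 2*123) - 1684) - 13908) + 43689 = (((1/2)*123*(333 - 246) - 1684) - 13908) + 43689 = (((1/2)*123*87 - 1684) - 13908) + 43689 = ((10701/2 - 1684) - 13908) + 43689 = (7333/2 - 13908) + 43689 = -20483/2 + 43689 = 66895/2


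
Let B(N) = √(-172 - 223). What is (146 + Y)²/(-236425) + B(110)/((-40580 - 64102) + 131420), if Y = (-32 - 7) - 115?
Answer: -64/236425 + I*√395/26738 ≈ -0.0002707 + 0.00074331*I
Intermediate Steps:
B(N) = I*√395 (B(N) = √(-395) = I*√395)
Y = -154 (Y = -39 - 115 = -154)
(146 + Y)²/(-236425) + B(110)/((-40580 - 64102) + 131420) = (146 - 154)²/(-236425) + (I*√395)/((-40580 - 64102) + 131420) = (-8)²*(-1/236425) + (I*√395)/(-104682 + 131420) = 64*(-1/236425) + (I*√395)/26738 = -64/236425 + (I*√395)*(1/26738) = -64/236425 + I*√395/26738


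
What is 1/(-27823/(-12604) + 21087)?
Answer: 12604/265808371 ≈ 4.7418e-5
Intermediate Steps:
1/(-27823/(-12604) + 21087) = 1/(-27823*(-1/12604) + 21087) = 1/(27823/12604 + 21087) = 1/(265808371/12604) = 12604/265808371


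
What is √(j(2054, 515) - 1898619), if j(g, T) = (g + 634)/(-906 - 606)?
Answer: I*√17087587/3 ≈ 1377.9*I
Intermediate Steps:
j(g, T) = -317/756 - g/1512 (j(g, T) = (634 + g)/(-1512) = (634 + g)*(-1/1512) = -317/756 - g/1512)
√(j(2054, 515) - 1898619) = √((-317/756 - 1/1512*2054) - 1898619) = √((-317/756 - 1027/756) - 1898619) = √(-16/9 - 1898619) = √(-17087587/9) = I*√17087587/3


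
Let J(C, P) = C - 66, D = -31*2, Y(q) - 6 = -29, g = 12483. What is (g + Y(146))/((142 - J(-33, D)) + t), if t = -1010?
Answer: -12460/769 ≈ -16.203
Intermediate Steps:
Y(q) = -23 (Y(q) = 6 - 29 = -23)
D = -62
J(C, P) = -66 + C
(g + Y(146))/((142 - J(-33, D)) + t) = (12483 - 23)/((142 - (-66 - 33)) - 1010) = 12460/((142 - 1*(-99)) - 1010) = 12460/((142 + 99) - 1010) = 12460/(241 - 1010) = 12460/(-769) = 12460*(-1/769) = -12460/769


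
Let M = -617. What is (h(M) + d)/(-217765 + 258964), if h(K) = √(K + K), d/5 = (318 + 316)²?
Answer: 2009780/41199 + I*√1234/41199 ≈ 48.782 + 0.00085265*I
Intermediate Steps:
d = 2009780 (d = 5*(318 + 316)² = 5*634² = 5*401956 = 2009780)
h(K) = √2*√K (h(K) = √(2*K) = √2*√K)
(h(M) + d)/(-217765 + 258964) = (√2*√(-617) + 2009780)/(-217765 + 258964) = (√2*(I*√617) + 2009780)/41199 = (I*√1234 + 2009780)*(1/41199) = (2009780 + I*√1234)*(1/41199) = 2009780/41199 + I*√1234/41199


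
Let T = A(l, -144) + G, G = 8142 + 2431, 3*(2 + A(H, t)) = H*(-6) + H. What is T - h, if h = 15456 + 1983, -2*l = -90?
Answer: -6943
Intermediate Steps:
l = 45 (l = -1/2*(-90) = 45)
A(H, t) = -2 - 5*H/3 (A(H, t) = -2 + (H*(-6) + H)/3 = -2 + (-6*H + H)/3 = -2 + (-5*H)/3 = -2 - 5*H/3)
G = 10573
h = 17439
T = 10496 (T = (-2 - 5/3*45) + 10573 = (-2 - 75) + 10573 = -77 + 10573 = 10496)
T - h = 10496 - 1*17439 = 10496 - 17439 = -6943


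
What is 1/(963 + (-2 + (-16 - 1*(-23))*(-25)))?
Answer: 1/786 ≈ 0.0012723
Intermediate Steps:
1/(963 + (-2 + (-16 - 1*(-23))*(-25))) = 1/(963 + (-2 + (-16 + 23)*(-25))) = 1/(963 + (-2 + 7*(-25))) = 1/(963 + (-2 - 175)) = 1/(963 - 177) = 1/786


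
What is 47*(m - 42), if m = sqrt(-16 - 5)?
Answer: -1974 + 47*I*sqrt(21) ≈ -1974.0 + 215.38*I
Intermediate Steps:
m = I*sqrt(21) (m = sqrt(-21) = I*sqrt(21) ≈ 4.5826*I)
47*(m - 42) = 47*(I*sqrt(21) - 42) = 47*(-42 + I*sqrt(21)) = -1974 + 47*I*sqrt(21)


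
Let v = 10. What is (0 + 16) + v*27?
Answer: 286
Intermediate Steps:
(0 + 16) + v*27 = (0 + 16) + 10*27 = 16 + 270 = 286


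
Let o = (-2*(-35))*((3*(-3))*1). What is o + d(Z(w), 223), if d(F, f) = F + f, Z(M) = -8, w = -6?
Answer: -415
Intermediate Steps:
o = -630 (o = 70*(-9*1) = 70*(-9) = -630)
o + d(Z(w), 223) = -630 + (-8 + 223) = -630 + 215 = -415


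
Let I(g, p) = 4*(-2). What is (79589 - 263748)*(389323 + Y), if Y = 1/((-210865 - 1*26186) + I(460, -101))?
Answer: -16996498385151904/237059 ≈ -7.1697e+10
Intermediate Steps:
I(g, p) = -8
Y = -1/237059 (Y = 1/((-210865 - 1*26186) - 8) = 1/((-210865 - 26186) - 8) = 1/(-237051 - 8) = 1/(-237059) = -1/237059 ≈ -4.2184e-6)
(79589 - 263748)*(389323 + Y) = (79589 - 263748)*(389323 - 1/237059) = -184159*92292521056/237059 = -16996498385151904/237059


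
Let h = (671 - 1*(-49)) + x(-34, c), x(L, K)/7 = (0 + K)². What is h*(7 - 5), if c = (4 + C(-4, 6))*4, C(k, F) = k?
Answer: 1440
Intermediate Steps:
c = 0 (c = (4 - 4)*4 = 0*4 = 0)
x(L, K) = 7*K² (x(L, K) = 7*(0 + K)² = 7*K²)
h = 720 (h = (671 - 1*(-49)) + 7*0² = (671 + 49) + 7*0 = 720 + 0 = 720)
h*(7 - 5) = 720*(7 - 5) = 720*2 = 1440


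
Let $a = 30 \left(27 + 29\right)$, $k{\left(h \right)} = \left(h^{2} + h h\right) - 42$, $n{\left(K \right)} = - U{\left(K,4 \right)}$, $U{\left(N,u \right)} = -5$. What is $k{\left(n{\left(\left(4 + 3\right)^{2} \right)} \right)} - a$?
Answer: $-1672$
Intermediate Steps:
$n{\left(K \right)} = 5$ ($n{\left(K \right)} = \left(-1\right) \left(-5\right) = 5$)
$k{\left(h \right)} = -42 + 2 h^{2}$ ($k{\left(h \right)} = \left(h^{2} + h^{2}\right) - 42 = 2 h^{2} - 42 = -42 + 2 h^{2}$)
$a = 1680$ ($a = 30 \cdot 56 = 1680$)
$k{\left(n{\left(\left(4 + 3\right)^{2} \right)} \right)} - a = \left(-42 + 2 \cdot 5^{2}\right) - 1680 = \left(-42 + 2 \cdot 25\right) - 1680 = \left(-42 + 50\right) - 1680 = 8 - 1680 = -1672$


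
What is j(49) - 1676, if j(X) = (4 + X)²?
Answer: 1133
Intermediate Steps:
j(49) - 1676 = (4 + 49)² - 1676 = 53² - 1676 = 2809 - 1676 = 1133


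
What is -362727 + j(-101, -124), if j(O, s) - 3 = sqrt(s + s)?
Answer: -362724 + 2*I*sqrt(62) ≈ -3.6272e+5 + 15.748*I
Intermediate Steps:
j(O, s) = 3 + sqrt(2)*sqrt(s) (j(O, s) = 3 + sqrt(s + s) = 3 + sqrt(2*s) = 3 + sqrt(2)*sqrt(s))
-362727 + j(-101, -124) = -362727 + (3 + sqrt(2)*sqrt(-124)) = -362727 + (3 + sqrt(2)*(2*I*sqrt(31))) = -362727 + (3 + 2*I*sqrt(62)) = -362724 + 2*I*sqrt(62)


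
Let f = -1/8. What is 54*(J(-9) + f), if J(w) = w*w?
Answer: 17469/4 ≈ 4367.3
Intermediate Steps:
f = -⅛ (f = -1*⅛ = -⅛ ≈ -0.12500)
J(w) = w²
54*(J(-9) + f) = 54*((-9)² - ⅛) = 54*(81 - ⅛) = 54*(647/8) = 17469/4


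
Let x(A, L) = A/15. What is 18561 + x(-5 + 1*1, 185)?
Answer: 278411/15 ≈ 18561.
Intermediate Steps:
x(A, L) = A/15 (x(A, L) = A*(1/15) = A/15)
18561 + x(-5 + 1*1, 185) = 18561 + (-5 + 1*1)/15 = 18561 + (-5 + 1)/15 = 18561 + (1/15)*(-4) = 18561 - 4/15 = 278411/15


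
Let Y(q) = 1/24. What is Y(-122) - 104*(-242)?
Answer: 604033/24 ≈ 25168.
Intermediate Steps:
Y(q) = 1/24
Y(-122) - 104*(-242) = 1/24 - 104*(-242) = 1/24 + 25168 = 604033/24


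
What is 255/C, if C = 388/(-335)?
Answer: -85425/388 ≈ -220.17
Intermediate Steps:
C = -388/335 (C = 388*(-1/335) = -388/335 ≈ -1.1582)
255/C = 255/(-388/335) = 255*(-335/388) = -85425/388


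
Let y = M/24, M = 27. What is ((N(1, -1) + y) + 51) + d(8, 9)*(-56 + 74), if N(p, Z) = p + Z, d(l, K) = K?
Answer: 1713/8 ≈ 214.13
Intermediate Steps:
N(p, Z) = Z + p
y = 9/8 (y = 27/24 = 27*(1/24) = 9/8 ≈ 1.1250)
((N(1, -1) + y) + 51) + d(8, 9)*(-56 + 74) = (((-1 + 1) + 9/8) + 51) + 9*(-56 + 74) = ((0 + 9/8) + 51) + 9*18 = (9/8 + 51) + 162 = 417/8 + 162 = 1713/8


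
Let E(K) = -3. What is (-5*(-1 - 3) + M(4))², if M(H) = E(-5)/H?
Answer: 5929/16 ≈ 370.56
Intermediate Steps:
M(H) = -3/H
(-5*(-1 - 3) + M(4))² = (-5*(-1 - 3) - 3/4)² = (-5*(-4) - 3*¼)² = (20 - ¾)² = (77/4)² = 5929/16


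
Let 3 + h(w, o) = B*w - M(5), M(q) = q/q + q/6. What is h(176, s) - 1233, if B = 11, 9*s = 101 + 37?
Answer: 4189/6 ≈ 698.17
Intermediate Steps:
s = 46/3 (s = (101 + 37)/9 = (⅑)*138 = 46/3 ≈ 15.333)
M(q) = 1 + q/6 (M(q) = 1 + q*(⅙) = 1 + q/6)
h(w, o) = -29/6 + 11*w (h(w, o) = -3 + (11*w - (1 + (⅙)*5)) = -3 + (11*w - (1 + ⅚)) = -3 + (11*w - 1*11/6) = -3 + (11*w - 11/6) = -3 + (-11/6 + 11*w) = -29/6 + 11*w)
h(176, s) - 1233 = (-29/6 + 11*176) - 1233 = (-29/6 + 1936) - 1233 = 11587/6 - 1233 = 4189/6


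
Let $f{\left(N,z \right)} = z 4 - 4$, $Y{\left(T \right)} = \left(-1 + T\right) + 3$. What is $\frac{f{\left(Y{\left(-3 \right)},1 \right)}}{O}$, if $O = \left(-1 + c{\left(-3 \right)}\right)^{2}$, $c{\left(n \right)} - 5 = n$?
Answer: $0$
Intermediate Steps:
$c{\left(n \right)} = 5 + n$
$Y{\left(T \right)} = 2 + T$
$f{\left(N,z \right)} = -4 + 4 z$ ($f{\left(N,z \right)} = 4 z - 4 = -4 + 4 z$)
$O = 1$ ($O = \left(-1 + \left(5 - 3\right)\right)^{2} = \left(-1 + 2\right)^{2} = 1^{2} = 1$)
$\frac{f{\left(Y{\left(-3 \right)},1 \right)}}{O} = \frac{-4 + 4 \cdot 1}{1} = \left(-4 + 4\right) 1 = 0 \cdot 1 = 0$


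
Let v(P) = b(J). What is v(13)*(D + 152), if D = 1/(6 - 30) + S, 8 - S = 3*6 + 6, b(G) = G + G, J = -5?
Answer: -16315/12 ≈ -1359.6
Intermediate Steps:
b(G) = 2*G
S = -16 (S = 8 - (3*6 + 6) = 8 - (18 + 6) = 8 - 1*24 = 8 - 24 = -16)
v(P) = -10 (v(P) = 2*(-5) = -10)
D = -385/24 (D = 1/(6 - 30) - 16 = 1/(-24) - 16 = -1/24 - 16 = -385/24 ≈ -16.042)
v(13)*(D + 152) = -10*(-385/24 + 152) = -10*3263/24 = -16315/12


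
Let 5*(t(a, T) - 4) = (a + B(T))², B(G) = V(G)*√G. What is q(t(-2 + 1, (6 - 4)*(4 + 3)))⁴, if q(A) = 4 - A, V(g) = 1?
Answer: (-1 + √14)⁸/625 ≈ 5.1077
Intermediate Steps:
B(G) = √G (B(G) = 1*√G = √G)
t(a, T) = 4 + (a + √T)²/5
q(t(-2 + 1, (6 - 4)*(4 + 3)))⁴ = (4 - (4 + ((-2 + 1) + √((6 - 4)*(4 + 3)))²/5))⁴ = (4 - (4 + (-1 + √(2*7))²/5))⁴ = (4 - (4 + (-1 + √14)²/5))⁴ = (4 + (-4 - (-1 + √14)²/5))⁴ = (-(-1 + √14)²/5)⁴ = (-1 + √14)⁸/625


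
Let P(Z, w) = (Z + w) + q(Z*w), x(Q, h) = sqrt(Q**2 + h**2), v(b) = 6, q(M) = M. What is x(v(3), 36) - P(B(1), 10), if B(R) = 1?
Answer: -21 + 6*sqrt(37) ≈ 15.497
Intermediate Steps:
P(Z, w) = Z + w + Z*w (P(Z, w) = (Z + w) + Z*w = Z + w + Z*w)
x(v(3), 36) - P(B(1), 10) = sqrt(6**2 + 36**2) - (1 + 10 + 1*10) = sqrt(36 + 1296) - (1 + 10 + 10) = sqrt(1332) - 1*21 = 6*sqrt(37) - 21 = -21 + 6*sqrt(37)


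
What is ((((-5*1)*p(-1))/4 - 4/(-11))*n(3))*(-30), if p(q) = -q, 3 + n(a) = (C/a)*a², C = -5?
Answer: -5265/11 ≈ -478.64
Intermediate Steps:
n(a) = -3 - 5*a (n(a) = -3 + (-5/a)*a² = -3 - 5*a)
((((-5*1)*p(-1))/4 - 4/(-11))*n(3))*(-30) = ((((-5*1)*(-1*(-1)))/4 - 4/(-11))*(-3 - 5*3))*(-30) = ((-5*1*(¼) - 4*(-1/11))*(-3 - 15))*(-30) = ((-5*¼ + 4/11)*(-18))*(-30) = ((-5/4 + 4/11)*(-18))*(-30) = -39/44*(-18)*(-30) = (351/22)*(-30) = -5265/11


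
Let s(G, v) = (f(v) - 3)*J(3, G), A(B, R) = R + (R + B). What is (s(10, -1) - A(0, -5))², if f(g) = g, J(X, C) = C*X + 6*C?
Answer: 122500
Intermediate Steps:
J(X, C) = 6*C + C*X
A(B, R) = B + 2*R (A(B, R) = R + (B + R) = B + 2*R)
s(G, v) = 9*G*(-3 + v) (s(G, v) = (v - 3)*(G*(6 + 3)) = (-3 + v)*(G*9) = (-3 + v)*(9*G) = 9*G*(-3 + v))
(s(10, -1) - A(0, -5))² = (9*10*(-3 - 1) - (0 + 2*(-5)))² = (9*10*(-4) - (0 - 10))² = (-360 - 1*(-10))² = (-360 + 10)² = (-350)² = 122500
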